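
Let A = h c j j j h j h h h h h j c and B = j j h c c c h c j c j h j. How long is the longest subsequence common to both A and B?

A longest common subsequence is hcjjhj (length 6); the LCS DP confirms no longer common subsequence exists.

6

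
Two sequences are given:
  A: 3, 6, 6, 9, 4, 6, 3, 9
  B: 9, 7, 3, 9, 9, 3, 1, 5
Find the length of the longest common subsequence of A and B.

A longest common subsequence is 3, 9, 3 (length 3); the LCS DP confirms no longer common subsequence exists.

3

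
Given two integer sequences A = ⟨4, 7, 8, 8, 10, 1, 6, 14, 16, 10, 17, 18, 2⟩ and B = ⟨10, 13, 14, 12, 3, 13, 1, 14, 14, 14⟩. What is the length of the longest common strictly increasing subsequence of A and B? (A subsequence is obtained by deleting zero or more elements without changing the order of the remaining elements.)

For each value that appears in both, track the longest common increasing run ending there.
The best achievable length is 2; one witness is 10, 14 (A-positions 5,8, B-positions 1,3).

2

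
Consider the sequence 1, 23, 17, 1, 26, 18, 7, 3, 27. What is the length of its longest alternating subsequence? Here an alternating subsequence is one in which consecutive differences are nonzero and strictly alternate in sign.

Track the best alternating length ending on an up-step vs a down-step at each position: up/down = 1/1, 2/1, 2/3, 1/3, 4/1, 4/5, 4/5, 4/5, 6/1.
The maximum over both is 6; one such subsequence is 1, 23, 17, 26, 18, 27.

6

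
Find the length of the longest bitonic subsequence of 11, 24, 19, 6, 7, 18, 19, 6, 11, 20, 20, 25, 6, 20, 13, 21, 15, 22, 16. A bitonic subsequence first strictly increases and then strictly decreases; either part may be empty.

One longest bitonic subsequence is 6, 7, 18, 19, 20, 25, 22, 16 (positions 4,5,6,7,10,12,18,19): it rises to 25 then falls. Length 8 is optimal.

8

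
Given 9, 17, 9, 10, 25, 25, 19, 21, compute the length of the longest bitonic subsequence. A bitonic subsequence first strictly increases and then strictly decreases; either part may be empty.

4

One longest bitonic subsequence is 9, 17, 25, 21 (positions 1,2,5,8): it rises to 25 then falls. Length 4 is optimal.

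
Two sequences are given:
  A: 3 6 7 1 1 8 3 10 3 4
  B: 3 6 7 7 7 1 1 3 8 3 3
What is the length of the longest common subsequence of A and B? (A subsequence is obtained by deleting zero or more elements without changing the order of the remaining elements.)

8

A longest common subsequence is 3, 6, 7, 1, 1, 8, 3, 3 (length 8); the LCS DP confirms no longer common subsequence exists.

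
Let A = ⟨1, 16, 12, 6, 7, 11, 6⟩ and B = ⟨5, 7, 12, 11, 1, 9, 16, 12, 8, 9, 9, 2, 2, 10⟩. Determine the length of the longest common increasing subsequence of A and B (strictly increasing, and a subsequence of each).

For each value that appears in both, track the longest common increasing run ending there.
The best achievable length is 2; one witness is 7, 11 (A-positions 5,6, B-positions 2,4).

2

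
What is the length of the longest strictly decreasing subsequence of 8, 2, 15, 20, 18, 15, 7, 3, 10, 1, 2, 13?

Let dp[i] be the longest decreasing subsequence ending at position i. Then dp = [1, 2, 1, 1, 2, 3, 4, 5, 4, 6, 6, 4].
The maximum is 6; one witness is 20, 18, 15, 7, 3, 1 at positions 4,5,6,7,8,10.

6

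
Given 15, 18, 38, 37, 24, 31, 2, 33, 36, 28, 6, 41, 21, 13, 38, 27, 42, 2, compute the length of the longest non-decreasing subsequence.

Scanning left to right, the best length ending at each element is: 15→1, 18→2, 38→3, 37→3, 24→3, 31→4, 2→1, 33→5, 36→6, 28→4, 6→2, 41→7, 21→3, 13→3, 38→7, 27→4, 42→8, 2→2.
So the longest non-decreasing subsequence has length 8, e.g. 15, 18, 24, 31, 33, 36, 41, 42.

8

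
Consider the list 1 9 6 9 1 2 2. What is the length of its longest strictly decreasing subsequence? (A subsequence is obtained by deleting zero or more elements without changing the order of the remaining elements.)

One longest decreasing subsequence is 9, 6, 1 (positions 2,3,5), of length 3; no longer one exists.

3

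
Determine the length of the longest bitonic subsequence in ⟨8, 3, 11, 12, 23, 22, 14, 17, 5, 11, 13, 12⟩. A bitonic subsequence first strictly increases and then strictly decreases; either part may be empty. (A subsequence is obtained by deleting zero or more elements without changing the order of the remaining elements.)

Let inc[i] be the LIS ending at i and dec[i] the longest strictly decreasing subsequence starting at i. inc = [1, 1, 2, 3, 4, 4, 4, 5, 2, 3, 4, 4], dec = [2, 1, 2, 2, 5, 4, 3, 3, 1, 1, 2, 1].
max_i inc[i]+dec[i]−1 = 8, with one witness 8, 11, 12, 23, 22, 17, 13, 12.

8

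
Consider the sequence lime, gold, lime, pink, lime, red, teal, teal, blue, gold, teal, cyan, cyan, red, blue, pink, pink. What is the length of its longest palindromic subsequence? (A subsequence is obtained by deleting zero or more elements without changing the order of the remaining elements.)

7

One longest palindromic subsequence is pink red teal gold teal red pink (positions 4,6,8,10,11,14,17); it reads the same forward and backward, and the interval DP gives dp[1][17] = 7.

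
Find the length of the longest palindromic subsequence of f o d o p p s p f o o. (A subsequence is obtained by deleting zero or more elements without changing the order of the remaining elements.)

One longest palindromic subsequence is oopspoo (positions 2,4,6,7,8,10,11); it reads the same forward and backward, and the interval DP gives dp[1][11] = 7.

7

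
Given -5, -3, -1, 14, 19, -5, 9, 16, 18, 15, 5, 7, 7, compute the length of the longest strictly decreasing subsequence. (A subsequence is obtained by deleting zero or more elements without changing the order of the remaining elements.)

One longest decreasing subsequence is 19, 16, 15, 5 (positions 5,8,10,11), of length 4; no longer one exists.

4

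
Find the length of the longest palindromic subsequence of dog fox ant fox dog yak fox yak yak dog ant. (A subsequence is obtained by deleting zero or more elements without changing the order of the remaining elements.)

Using dp[i][j] = 2 + dp[i+1][j−1] if the ends match, else max(dp[i+1][j], dp[i][j−1]):
dp[1][11] = 7. A witness is ant dog yak yak yak dog ant at positions 3,5,6,8,9,10,11.

7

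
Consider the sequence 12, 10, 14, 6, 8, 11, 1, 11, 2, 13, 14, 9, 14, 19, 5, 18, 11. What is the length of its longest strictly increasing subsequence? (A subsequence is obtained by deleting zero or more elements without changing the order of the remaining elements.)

Let dp[i] be the longest increasing subsequence ending at position i. Then dp = [1, 1, 2, 1, 2, 3, 1, 3, 2, 4, 5, 3, 5, 6, 3, 6, 4].
The maximum is 6; one witness is 6, 8, 11, 13, 14, 19 at positions 4,5,6,10,11,14.

6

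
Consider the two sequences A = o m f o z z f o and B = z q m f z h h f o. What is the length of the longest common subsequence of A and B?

5

A longest common subsequence is mfzfo (length 5); the LCS DP confirms no longer common subsequence exists.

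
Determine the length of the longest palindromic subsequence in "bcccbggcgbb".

7

One longest palindromic subsequence is bbgcgbb (positions 1,5,6,8,9,10,11); it reads the same forward and backward, and the interval DP gives dp[1][11] = 7.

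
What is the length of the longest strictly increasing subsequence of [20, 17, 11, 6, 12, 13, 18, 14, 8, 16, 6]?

5

Scanning left to right, the best length ending at each element is: 20→1, 17→1, 11→1, 6→1, 12→2, 13→3, 18→4, 14→4, 8→2, 16→5, 6→1.
So the longest increasing subsequence has length 5, e.g. 11, 12, 13, 14, 16.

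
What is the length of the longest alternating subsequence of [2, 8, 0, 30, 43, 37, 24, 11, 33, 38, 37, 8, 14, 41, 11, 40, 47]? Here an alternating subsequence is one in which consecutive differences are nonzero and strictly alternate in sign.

10

A longest alternating subsequence is 2, 8, 0, 30, 24, 33, 8, 14, 11, 40 (positions 1,2,3,4,7,9,12,13,15,16); its 9 consecutive differences strictly alternate in sign, and length 10 is optimal.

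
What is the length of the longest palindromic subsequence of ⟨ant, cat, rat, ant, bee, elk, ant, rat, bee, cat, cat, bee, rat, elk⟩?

8

One longest palindromic subsequence is elk rat bee cat cat bee rat elk (positions 6,8,9,10,11,12,13,14); it reads the same forward and backward, and the interval DP gives dp[1][14] = 8.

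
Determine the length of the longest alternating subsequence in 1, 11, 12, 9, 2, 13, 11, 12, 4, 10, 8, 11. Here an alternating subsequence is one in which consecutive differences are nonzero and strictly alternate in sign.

A longest alternating subsequence is 1, 11, 9, 13, 11, 12, 4, 10, 8, 11 (positions 1,2,4,6,7,8,9,10,11,12); its 9 consecutive differences strictly alternate in sign, and length 10 is optimal.

10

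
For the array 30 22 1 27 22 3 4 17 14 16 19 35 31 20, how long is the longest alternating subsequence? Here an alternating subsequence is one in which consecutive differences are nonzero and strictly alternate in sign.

Track the best alternating length ending on an up-step vs a down-step at each position: up/down = 1/1, 1/2, 1/2, 3/2, 3/4, 3/4, 5/4, 5/4, 5/6, 7/6, 7/4, 7/1, 7/8, 7/8.
The maximum over both is 8; one such subsequence is 30, 22, 27, 3, 17, 14, 35, 31.

8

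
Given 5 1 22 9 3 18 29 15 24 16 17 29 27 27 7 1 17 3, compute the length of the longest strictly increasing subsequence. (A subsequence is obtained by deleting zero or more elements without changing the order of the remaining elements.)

Scanning left to right, the best length ending at each element is: 5→1, 1→1, 22→2, 9→2, 3→2, 18→3, 29→4, 15→3, 24→4, 16→4, 17→5, 29→6, 27→6, 27→6, 7→3, 1→1, 17→5, 3→2.
So the longest increasing subsequence has length 6, e.g. 5, 9, 15, 16, 17, 29.

6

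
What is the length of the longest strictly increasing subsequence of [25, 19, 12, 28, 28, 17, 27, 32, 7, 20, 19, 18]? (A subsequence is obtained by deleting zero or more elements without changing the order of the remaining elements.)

4

One longest increasing subsequence is 12, 17, 27, 32 (positions 3,6,7,8), of length 4; no longer one exists.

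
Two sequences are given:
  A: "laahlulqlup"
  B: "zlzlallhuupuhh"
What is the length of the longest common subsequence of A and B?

6

Backtracking the LCS table gives one alignment: l (A1,B4) → a (A2,B5) → h (A4,B8) → u (A6,B9) → u (A10,B10) → p (A11,B11).
So the longest common subsequence has length 6.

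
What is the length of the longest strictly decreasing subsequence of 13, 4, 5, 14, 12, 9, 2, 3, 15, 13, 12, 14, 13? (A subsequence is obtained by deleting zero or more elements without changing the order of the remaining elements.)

4

Scanning left to right, the best length ending at each element is: 13→1, 4→2, 5→2, 14→1, 12→2, 9→3, 2→4, 3→4, 15→1, 13→2, 12→3, 14→2, 13→3.
So the longest decreasing subsequence has length 4, e.g. 13, 12, 9, 2.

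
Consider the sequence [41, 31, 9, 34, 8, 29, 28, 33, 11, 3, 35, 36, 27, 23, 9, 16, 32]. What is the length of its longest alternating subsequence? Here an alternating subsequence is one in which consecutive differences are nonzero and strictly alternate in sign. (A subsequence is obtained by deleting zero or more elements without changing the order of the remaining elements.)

11

A longest alternating subsequence is 41, 31, 34, 8, 29, 28, 33, 11, 35, 9, 16 (positions 1,2,4,5,6,7,8,9,11,15,16); its 10 consecutive differences strictly alternate in sign, and length 11 is optimal.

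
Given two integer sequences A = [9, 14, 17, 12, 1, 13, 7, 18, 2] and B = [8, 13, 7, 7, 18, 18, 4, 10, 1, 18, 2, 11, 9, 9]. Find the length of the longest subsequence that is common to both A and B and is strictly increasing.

A longest common strictly increasing subsequence is 13, 18 (length 2); it appears in order in both A and B, and no longer such subsequence exists.

2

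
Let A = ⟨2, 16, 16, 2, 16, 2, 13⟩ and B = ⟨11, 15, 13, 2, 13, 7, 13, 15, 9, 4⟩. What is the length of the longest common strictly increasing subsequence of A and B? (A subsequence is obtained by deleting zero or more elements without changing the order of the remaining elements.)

A longest common strictly increasing subsequence is 2, 13 (length 2); it appears in order in both A and B, and no longer such subsequence exists.

2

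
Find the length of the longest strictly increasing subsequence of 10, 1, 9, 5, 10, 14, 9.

Scanning left to right, the best length ending at each element is: 10→1, 1→1, 9→2, 5→2, 10→3, 14→4, 9→3.
So the longest increasing subsequence has length 4, e.g. 1, 9, 10, 14.

4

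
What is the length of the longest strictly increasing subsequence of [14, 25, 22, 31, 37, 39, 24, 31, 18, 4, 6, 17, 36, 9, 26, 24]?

Scanning left to right, the best length ending at each element is: 14→1, 25→2, 22→2, 31→3, 37→4, 39→5, 24→3, 31→4, 18→2, 4→1, 6→2, 17→3, 36→5, 9→3, 26→4, 24→4.
So the longest increasing subsequence has length 5, e.g. 14, 25, 31, 37, 39.

5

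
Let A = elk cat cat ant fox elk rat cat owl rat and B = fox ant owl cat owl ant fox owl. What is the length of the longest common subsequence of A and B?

4

A longest common subsequence is cat, ant, fox, owl (length 4); the LCS DP confirms no longer common subsequence exists.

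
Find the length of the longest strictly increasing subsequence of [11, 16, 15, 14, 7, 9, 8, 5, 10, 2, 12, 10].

One longest increasing subsequence is 7, 9, 10, 12 (positions 5,6,9,11), of length 4; no longer one exists.

4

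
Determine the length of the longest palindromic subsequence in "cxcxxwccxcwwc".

Using dp[i][j] = 2 + dp[i+1][j−1] if the ends match, else max(dp[i+1][j], dp[i][j−1]):
dp[1][13] = 8. A witness is ccxccxcc at positions 1,3,4,7,8,9,10,13.

8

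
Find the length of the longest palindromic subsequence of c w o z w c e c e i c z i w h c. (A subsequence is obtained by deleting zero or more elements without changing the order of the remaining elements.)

11

One longest palindromic subsequence is cwzcececzwc (positions 1,2,4,6,7,8,9,11,12,14,16); it reads the same forward and backward, and the interval DP gives dp[1][16] = 11.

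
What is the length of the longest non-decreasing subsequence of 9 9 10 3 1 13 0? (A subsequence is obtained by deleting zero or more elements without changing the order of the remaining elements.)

Let dp[i] be the longest non-decreasing subsequence ending at position i. Then dp = [1, 2, 3, 1, 1, 4, 1].
The maximum is 4; one witness is 9, 9, 10, 13 at positions 1,2,3,6.

4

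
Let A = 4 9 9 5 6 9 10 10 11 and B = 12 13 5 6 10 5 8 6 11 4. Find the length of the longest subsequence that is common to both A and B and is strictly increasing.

For each value that appears in both, track the longest common increasing run ending there.
The best achievable length is 4; one witness is 5, 6, 10, 11 (A-positions 4,5,7,9, B-positions 3,4,5,9).

4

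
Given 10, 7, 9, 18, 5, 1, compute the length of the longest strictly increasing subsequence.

3

Let dp[i] be the longest increasing subsequence ending at position i. Then dp = [1, 1, 2, 3, 1, 1].
The maximum is 3; one witness is 7, 9, 18 at positions 2,3,4.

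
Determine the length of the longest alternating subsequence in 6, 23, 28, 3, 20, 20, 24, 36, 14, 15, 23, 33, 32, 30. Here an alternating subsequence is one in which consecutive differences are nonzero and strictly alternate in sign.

7

Track the best alternating length ending on an up-step vs a down-step at each position: up/down = 1/1, 2/1, 2/1, 1/3, 4/3, 4/3, 4/3, 4/1, 4/5, 6/5, 6/5, 6/5, 6/7, 6/7.
The maximum over both is 7; one such subsequence is 6, 23, 3, 20, 14, 33, 32.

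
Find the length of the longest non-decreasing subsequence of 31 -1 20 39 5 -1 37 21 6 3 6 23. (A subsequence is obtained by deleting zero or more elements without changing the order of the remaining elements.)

5

Let dp[i] be the longest non-decreasing subsequence ending at position i. Then dp = [1, 1, 2, 3, 2, 2, 3, 3, 3, 3, 4, 5].
The maximum is 5; one witness is -1, 5, 6, 6, 23 at positions 2,5,9,11,12.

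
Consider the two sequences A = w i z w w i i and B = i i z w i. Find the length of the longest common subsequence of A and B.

A longest common subsequence is izwi (length 4); the LCS DP confirms no longer common subsequence exists.

4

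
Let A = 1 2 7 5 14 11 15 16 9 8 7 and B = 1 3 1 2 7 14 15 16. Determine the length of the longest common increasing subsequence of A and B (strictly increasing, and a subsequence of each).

For each value that appears in both, track the longest common increasing run ending there.
The best achievable length is 6; one witness is 1, 2, 7, 14, 15, 16 (A-positions 1,2,3,5,7,8, B-positions 1,4,5,6,7,8).

6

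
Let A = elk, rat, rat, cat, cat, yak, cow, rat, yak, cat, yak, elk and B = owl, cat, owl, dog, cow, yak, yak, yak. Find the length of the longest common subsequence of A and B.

4

A longest common subsequence is cat, yak, yak, yak (length 4); the LCS DP confirms no longer common subsequence exists.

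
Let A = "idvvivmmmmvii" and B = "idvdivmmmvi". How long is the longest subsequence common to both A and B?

A longest common subsequence is idvivmmmvi (length 10); the LCS DP confirms no longer common subsequence exists.

10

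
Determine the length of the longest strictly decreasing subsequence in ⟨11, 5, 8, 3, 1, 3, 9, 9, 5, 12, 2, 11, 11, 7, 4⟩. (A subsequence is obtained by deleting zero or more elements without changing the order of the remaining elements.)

4

Scanning left to right, the best length ending at each element is: 11→1, 5→2, 8→2, 3→3, 1→4, 3→3, 9→2, 9→2, 5→3, 12→1, 2→4, 11→2, 11→2, 7→3, 4→4.
So the longest decreasing subsequence has length 4, e.g. 11, 5, 3, 1.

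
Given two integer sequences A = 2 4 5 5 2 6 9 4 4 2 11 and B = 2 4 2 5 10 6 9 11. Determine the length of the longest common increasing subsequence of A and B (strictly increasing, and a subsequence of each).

A longest common strictly increasing subsequence is 2, 4, 5, 6, 9, 11 (length 6); it appears in order in both A and B, and no longer such subsequence exists.

6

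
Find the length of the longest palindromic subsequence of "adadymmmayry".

5

One longest palindromic subsequence is ymmmy (positions 5,6,7,8,12); it reads the same forward and backward, and the interval DP gives dp[1][12] = 5.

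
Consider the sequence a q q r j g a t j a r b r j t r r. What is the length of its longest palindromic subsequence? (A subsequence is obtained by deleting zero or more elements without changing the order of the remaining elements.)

One longest palindromic subsequence is rtjrbrjtr (positions 4,8,9,11,12,13,14,15,17); it reads the same forward and backward, and the interval DP gives dp[1][17] = 9.

9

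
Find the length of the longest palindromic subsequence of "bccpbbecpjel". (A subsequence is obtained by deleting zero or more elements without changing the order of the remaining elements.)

One longest palindromic subsequence is pbbp (positions 4,5,6,9); it reads the same forward and backward, and the interval DP gives dp[1][12] = 4.

4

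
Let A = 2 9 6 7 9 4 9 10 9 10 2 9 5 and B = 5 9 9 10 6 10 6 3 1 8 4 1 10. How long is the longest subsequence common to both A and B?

A longest common subsequence is 9, 6, 4, 10 (length 4); the LCS DP confirms no longer common subsequence exists.

4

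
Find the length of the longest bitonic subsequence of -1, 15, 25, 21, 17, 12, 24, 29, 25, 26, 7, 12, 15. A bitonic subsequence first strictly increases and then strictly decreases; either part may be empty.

One longest bitonic subsequence is -1, 15, 25, 21, 17, 12, 7 (positions 1,2,3,4,5,6,11): it rises to 25 then falls. Length 7 is optimal.

7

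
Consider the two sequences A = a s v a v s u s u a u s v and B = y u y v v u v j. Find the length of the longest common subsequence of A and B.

4

Backtracking the LCS table gives one alignment: v (A3,B4) → v (A5,B5) → u (A11,B6) → v (A13,B7).
So the longest common subsequence has length 4.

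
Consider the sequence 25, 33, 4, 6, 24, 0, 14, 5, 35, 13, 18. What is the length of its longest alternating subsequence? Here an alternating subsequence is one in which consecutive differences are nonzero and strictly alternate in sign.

Track the best alternating length ending on an up-step vs a down-step at each position: up/down = 1/1, 2/1, 1/3, 4/3, 4/3, 1/5, 6/5, 6/7, 8/1, 8/9, 10/9.
The maximum over both is 10; one such subsequence is 25, 33, 4, 6, 0, 14, 5, 35, 13, 18.

10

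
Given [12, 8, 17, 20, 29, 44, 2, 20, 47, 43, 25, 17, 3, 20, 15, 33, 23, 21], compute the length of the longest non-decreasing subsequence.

Scanning left to right, the best length ending at each element is: 12→1, 8→1, 17→2, 20→3, 29→4, 44→5, 2→1, 20→4, 47→6, 43→5, 25→5, 17→3, 3→2, 20→5, 15→3, 33→6, 23→6, 21→6.
So the longest non-decreasing subsequence has length 6, e.g. 12, 17, 20, 29, 44, 47.

6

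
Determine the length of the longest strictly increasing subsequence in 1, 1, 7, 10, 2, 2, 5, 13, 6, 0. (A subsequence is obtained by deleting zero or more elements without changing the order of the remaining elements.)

4

Scanning left to right, the best length ending at each element is: 1→1, 1→1, 7→2, 10→3, 2→2, 2→2, 5→3, 13→4, 6→4, 0→1.
So the longest increasing subsequence has length 4, e.g. 1, 7, 10, 13.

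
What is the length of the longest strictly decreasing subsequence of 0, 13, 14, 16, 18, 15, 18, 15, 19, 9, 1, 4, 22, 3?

5

Scanning left to right, the best length ending at each element is: 0→1, 13→1, 14→1, 16→1, 18→1, 15→2, 18→1, 15→2, 19→1, 9→3, 1→4, 4→4, 22→1, 3→5.
So the longest decreasing subsequence has length 5, e.g. 16, 15, 9, 4, 3.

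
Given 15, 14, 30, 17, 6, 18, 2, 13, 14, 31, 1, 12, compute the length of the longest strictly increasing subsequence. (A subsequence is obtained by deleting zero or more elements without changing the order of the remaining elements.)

Let dp[i] be the longest increasing subsequence ending at position i. Then dp = [1, 1, 2, 2, 1, 3, 1, 2, 3, 4, 1, 2].
The maximum is 4; one witness is 15, 17, 18, 31 at positions 1,4,6,10.

4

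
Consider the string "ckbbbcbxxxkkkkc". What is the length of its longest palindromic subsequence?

Using dp[i][j] = 2 + dp[i+1][j−1] if the ends match, else max(dp[i+1][j], dp[i][j−1]):
dp[1][15] = 8. A witness is ckbbbbkc at positions 1,2,3,4,5,7,14,15.

8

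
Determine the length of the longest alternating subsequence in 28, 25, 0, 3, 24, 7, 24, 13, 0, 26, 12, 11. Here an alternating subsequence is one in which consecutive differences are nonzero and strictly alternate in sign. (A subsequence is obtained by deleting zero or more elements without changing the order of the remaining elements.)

A longest alternating subsequence is 28, 0, 24, 7, 24, 13, 26, 12 (positions 1,3,5,6,7,8,10,11); its 7 consecutive differences strictly alternate in sign, and length 8 is optimal.

8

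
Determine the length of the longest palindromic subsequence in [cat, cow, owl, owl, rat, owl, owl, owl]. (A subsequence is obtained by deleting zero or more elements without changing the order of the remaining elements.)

One longest palindromic subsequence is owl owl owl owl owl (positions 3,4,6,7,8); it reads the same forward and backward, and the interval DP gives dp[1][8] = 5.

5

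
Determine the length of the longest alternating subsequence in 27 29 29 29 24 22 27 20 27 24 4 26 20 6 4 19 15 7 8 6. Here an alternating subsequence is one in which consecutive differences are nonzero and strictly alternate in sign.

A longest alternating subsequence is 27, 29, 24, 27, 20, 27, 24, 26, 6, 19, 7, 8, 6 (positions 1,2,5,7,8,9,10,12,14,16,18,19,20); its 12 consecutive differences strictly alternate in sign, and length 13 is optimal.

13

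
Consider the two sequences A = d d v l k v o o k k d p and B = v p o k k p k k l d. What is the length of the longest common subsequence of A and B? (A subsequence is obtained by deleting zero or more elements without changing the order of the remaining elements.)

5

A longest common subsequence is vkkkd (length 5); the LCS DP confirms no longer common subsequence exists.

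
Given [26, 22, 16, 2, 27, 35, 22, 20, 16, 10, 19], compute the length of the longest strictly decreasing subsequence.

Let dp[i] be the longest decreasing subsequence ending at position i. Then dp = [1, 2, 3, 4, 1, 1, 2, 3, 4, 5, 4].
The maximum is 5; one witness is 26, 22, 20, 16, 10 at positions 1,2,8,9,10.

5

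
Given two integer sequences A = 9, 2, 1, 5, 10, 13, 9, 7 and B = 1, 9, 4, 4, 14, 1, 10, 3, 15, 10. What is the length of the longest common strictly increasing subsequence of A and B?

2

A longest common strictly increasing subsequence is 1, 9 (length 2); it appears in order in both A and B, and no longer such subsequence exists.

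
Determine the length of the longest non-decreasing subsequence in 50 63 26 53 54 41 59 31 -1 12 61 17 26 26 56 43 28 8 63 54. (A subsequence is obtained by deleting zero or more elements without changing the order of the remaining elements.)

7

One longest non-decreasing subsequence is -1, 12, 17, 26, 26, 56, 63 (positions 9,10,12,13,14,15,19), of length 7; no longer one exists.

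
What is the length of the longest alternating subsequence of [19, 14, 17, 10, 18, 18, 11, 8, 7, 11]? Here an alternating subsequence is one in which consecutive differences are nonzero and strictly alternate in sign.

A longest alternating subsequence is 19, 14, 17, 10, 18, 8, 11 (positions 1,2,3,4,5,8,10); its 6 consecutive differences strictly alternate in sign, and length 7 is optimal.

7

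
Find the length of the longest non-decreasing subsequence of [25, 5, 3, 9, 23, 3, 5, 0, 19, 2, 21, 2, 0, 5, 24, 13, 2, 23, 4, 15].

6

One longest non-decreasing subsequence is 3, 3, 5, 19, 21, 24 (positions 3,6,7,9,11,15), of length 6; no longer one exists.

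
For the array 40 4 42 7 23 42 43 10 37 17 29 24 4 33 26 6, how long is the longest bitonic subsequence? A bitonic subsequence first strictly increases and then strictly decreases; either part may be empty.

Let inc[i] be the LIS ending at i and dec[i] the longest strictly decreasing subsequence starting at i. inc = [1, 1, 2, 2, 3, 4, 5, 3, 4, 4, 5, 5, 1, 6, 6, 2], dec = [5, 1, 5, 2, 3, 5, 5, 2, 4, 2, 3, 2, 1, 3, 2, 1].
max_i inc[i]+dec[i]−1 = 9, with one witness 4, 7, 23, 42, 43, 37, 33, 26, 6.

9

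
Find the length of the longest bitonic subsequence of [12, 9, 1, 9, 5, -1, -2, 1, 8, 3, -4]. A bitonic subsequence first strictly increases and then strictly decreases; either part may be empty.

6

One longest bitonic subsequence is 12, 9, 5, -1, -2, -4 (positions 1,4,5,6,7,11): it rises to 12 then falls. Length 6 is optimal.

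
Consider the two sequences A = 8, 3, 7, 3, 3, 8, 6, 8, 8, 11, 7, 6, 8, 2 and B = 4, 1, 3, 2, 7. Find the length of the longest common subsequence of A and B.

A longest common subsequence is 3, 7 (length 2); the LCS DP confirms no longer common subsequence exists.

2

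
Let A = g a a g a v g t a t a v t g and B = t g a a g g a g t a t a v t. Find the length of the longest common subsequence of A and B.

A longest common subsequence is gaagagtatavt (length 12); the LCS DP confirms no longer common subsequence exists.

12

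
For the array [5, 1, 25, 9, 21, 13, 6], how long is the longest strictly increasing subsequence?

3

Scanning left to right, the best length ending at each element is: 5→1, 1→1, 25→2, 9→2, 21→3, 13→3, 6→2.
So the longest increasing subsequence has length 3, e.g. 5, 9, 21.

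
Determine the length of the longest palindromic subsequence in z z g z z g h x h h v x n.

Using dp[i][j] = 2 + dp[i+1][j−1] if the ends match, else max(dp[i+1][j], dp[i][j−1]):
dp[1][13] = 5. A witness is zzgzz at positions 1,2,3,4,5.

5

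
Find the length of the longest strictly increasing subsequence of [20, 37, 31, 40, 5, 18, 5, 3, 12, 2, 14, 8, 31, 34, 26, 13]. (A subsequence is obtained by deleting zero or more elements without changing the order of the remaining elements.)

One longest increasing subsequence is 5, 12, 14, 31, 34 (positions 5,9,11,13,14), of length 5; no longer one exists.

5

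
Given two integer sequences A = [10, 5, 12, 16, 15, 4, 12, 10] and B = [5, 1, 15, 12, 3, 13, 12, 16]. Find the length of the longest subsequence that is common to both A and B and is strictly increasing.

3

For each value that appears in both, track the longest common increasing run ending there.
The best achievable length is 3; one witness is 5, 12, 16 (A-positions 2,3,4, B-positions 1,4,8).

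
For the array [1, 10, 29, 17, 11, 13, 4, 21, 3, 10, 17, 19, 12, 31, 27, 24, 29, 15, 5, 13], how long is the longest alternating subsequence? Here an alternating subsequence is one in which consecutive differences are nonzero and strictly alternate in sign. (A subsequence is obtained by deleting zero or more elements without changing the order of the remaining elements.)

14

A longest alternating subsequence is 1, 29, 11, 13, 4, 21, 3, 17, 12, 31, 27, 29, 5, 13 (positions 1,3,5,6,7,8,9,11,13,14,15,17,19,20); its 13 consecutive differences strictly alternate in sign, and length 14 is optimal.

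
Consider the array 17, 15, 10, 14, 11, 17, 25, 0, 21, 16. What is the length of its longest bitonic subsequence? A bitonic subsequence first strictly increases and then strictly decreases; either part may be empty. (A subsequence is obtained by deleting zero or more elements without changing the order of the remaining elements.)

One longest bitonic subsequence is 10, 14, 17, 25, 21, 16 (positions 3,4,6,7,9,10): it rises to 25 then falls. Length 6 is optimal.

6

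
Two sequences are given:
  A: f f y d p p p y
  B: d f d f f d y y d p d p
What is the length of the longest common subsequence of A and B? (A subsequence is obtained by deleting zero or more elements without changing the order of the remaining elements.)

6

A longest common subsequence is ffydpp (length 6); the LCS DP confirms no longer common subsequence exists.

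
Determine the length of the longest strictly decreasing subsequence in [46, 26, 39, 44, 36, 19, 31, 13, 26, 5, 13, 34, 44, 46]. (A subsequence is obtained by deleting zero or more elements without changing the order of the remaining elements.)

Scanning left to right, the best length ending at each element is: 46→1, 26→2, 39→2, 44→2, 36→3, 19→4, 31→4, 13→5, 26→5, 5→6, 13→6, 34→4, 44→2, 46→1.
So the longest decreasing subsequence has length 6, e.g. 46, 39, 36, 19, 13, 5.

6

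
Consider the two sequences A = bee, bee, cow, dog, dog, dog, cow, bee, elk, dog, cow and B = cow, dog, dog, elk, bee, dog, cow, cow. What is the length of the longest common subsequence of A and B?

6

Backtracking the LCS table gives one alignment: cow (A3,B1) → dog (A4,B2) → dog (A5,B3) → dog (A6,B6) → cow (A7,B7) → cow (A11,B8).
So the longest common subsequence has length 6.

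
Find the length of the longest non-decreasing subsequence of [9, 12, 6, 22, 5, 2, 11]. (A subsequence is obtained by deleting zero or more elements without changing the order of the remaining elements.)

3

Scanning left to right, the best length ending at each element is: 9→1, 12→2, 6→1, 22→3, 5→1, 2→1, 11→2.
So the longest non-decreasing subsequence has length 3, e.g. 9, 12, 22.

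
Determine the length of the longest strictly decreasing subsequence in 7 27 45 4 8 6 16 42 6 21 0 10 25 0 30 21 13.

5

One longest decreasing subsequence is 45, 42, 21, 10, 0 (positions 3,8,10,12,14), of length 5; no longer one exists.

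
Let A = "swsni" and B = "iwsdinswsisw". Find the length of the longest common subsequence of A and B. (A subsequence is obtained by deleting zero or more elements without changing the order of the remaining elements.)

A longest common subsequence is swsi (length 4); the LCS DP confirms no longer common subsequence exists.

4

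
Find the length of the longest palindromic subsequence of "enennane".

6

Using dp[i][j] = 2 + dp[i+1][j−1] if the ends match, else max(dp[i+1][j], dp[i][j−1]):
dp[1][8] = 6. A witness is ennnne at positions 1,2,4,5,7,8.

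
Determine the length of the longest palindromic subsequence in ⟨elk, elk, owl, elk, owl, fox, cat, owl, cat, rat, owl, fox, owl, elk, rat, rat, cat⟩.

9

One longest palindromic subsequence is elk owl fox owl rat owl fox owl elk (positions 4,5,6,8,10,11,12,13,14); it reads the same forward and backward, and the interval DP gives dp[1][17] = 9.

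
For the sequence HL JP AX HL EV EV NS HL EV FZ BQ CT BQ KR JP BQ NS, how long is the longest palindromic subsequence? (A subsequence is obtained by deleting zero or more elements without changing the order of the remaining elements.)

6

One longest palindromic subsequence is JP HL EV EV HL JP (positions 2,4,5,6,8,15); it reads the same forward and backward, and the interval DP gives dp[1][17] = 6.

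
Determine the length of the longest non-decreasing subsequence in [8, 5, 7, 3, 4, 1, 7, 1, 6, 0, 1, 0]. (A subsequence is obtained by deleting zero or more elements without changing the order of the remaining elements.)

One longest non-decreasing subsequence is 5, 7, 7 (positions 2,3,7), of length 3; no longer one exists.

3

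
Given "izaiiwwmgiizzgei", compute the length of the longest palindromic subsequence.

Using dp[i][j] = 2 + dp[i+1][j−1] if the ends match, else max(dp[i+1][j], dp[i][j−1]):
dp[1][16] = 10. A witness is iziiwwiizi at positions 1,2,4,5,6,7,10,11,13,16.

10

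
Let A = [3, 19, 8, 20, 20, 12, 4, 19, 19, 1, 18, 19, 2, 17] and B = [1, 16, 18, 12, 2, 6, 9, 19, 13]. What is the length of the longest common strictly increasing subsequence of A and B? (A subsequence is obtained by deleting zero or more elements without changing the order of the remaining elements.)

3

For each value that appears in both, track the longest common increasing run ending there.
The best achievable length is 3; one witness is 1, 18, 19 (A-positions 10,11,12, B-positions 1,3,8).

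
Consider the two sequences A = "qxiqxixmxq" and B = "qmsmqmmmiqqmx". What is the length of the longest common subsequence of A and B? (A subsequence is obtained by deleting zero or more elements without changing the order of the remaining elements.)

5

A longest common subsequence is qiqmx (length 5); the LCS DP confirms no longer common subsequence exists.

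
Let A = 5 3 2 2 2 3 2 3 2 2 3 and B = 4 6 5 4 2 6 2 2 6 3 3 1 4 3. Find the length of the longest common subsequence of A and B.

A longest common subsequence is 5, 2, 2, 2, 3, 3, 3 (length 7); the LCS DP confirms no longer common subsequence exists.

7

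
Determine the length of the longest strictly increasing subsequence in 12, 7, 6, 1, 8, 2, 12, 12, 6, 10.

4

Scanning left to right, the best length ending at each element is: 12→1, 7→1, 6→1, 1→1, 8→2, 2→2, 12→3, 12→3, 6→3, 10→4.
So the longest increasing subsequence has length 4, e.g. 1, 2, 6, 10.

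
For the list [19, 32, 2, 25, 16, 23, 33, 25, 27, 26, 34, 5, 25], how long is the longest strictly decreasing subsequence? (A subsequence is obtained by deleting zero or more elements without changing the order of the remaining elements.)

4

Scanning left to right, the best length ending at each element is: 19→1, 32→1, 2→2, 25→2, 16→3, 23→3, 33→1, 25→2, 27→2, 26→3, 34→1, 5→4, 25→4.
So the longest decreasing subsequence has length 4, e.g. 32, 25, 16, 5.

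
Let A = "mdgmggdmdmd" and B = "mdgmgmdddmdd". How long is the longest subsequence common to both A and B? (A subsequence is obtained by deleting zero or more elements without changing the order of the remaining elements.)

A longest common subsequence is mdgmgdmdd (length 9); the LCS DP confirms no longer common subsequence exists.

9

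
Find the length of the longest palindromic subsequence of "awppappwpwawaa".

One longest palindromic subsequence is awawpwawa (positions 1,2,5,8,9,10,11,12,14); it reads the same forward and backward, and the interval DP gives dp[1][14] = 9.

9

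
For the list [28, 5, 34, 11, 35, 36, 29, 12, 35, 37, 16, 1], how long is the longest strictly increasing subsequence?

Scanning left to right, the best length ending at each element is: 28→1, 5→1, 34→2, 11→2, 35→3, 36→4, 29→3, 12→3, 35→4, 37→5, 16→4, 1→1.
So the longest increasing subsequence has length 5, e.g. 28, 34, 35, 36, 37.

5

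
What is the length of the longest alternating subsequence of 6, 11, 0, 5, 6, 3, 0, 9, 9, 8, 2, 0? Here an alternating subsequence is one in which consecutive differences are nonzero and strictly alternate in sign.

7

Track the best alternating length ending on an up-step vs a down-step at each position: up/down = 1/1, 2/1, 1/3, 4/3, 4/3, 4/5, 1/5, 6/3, 6/3, 6/7, 6/7, 1/7.
The maximum over both is 7; one such subsequence is 6, 11, 0, 5, 3, 9, 8.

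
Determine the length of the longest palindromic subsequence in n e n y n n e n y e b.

One longest palindromic subsequence is eynenye (positions 2,4,5,7,8,9,10); it reads the same forward and backward, and the interval DP gives dp[1][11] = 7.

7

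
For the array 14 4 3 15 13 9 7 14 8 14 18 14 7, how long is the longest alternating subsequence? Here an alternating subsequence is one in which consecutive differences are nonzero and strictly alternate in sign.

Track the best alternating length ending on an up-step vs a down-step at each position: up/down = 1/1, 1/2, 1/2, 3/1, 3/4, 3/4, 3/4, 5/4, 5/6, 7/4, 7/1, 7/8, 3/8.
The maximum over both is 8; one such subsequence is 14, 4, 15, 13, 14, 8, 18, 14.

8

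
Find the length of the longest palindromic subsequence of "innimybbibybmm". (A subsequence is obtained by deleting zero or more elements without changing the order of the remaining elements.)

One longest palindromic subsequence is mbbibbm (positions 5,7,8,9,10,12,14); it reads the same forward and backward, and the interval DP gives dp[1][14] = 7.

7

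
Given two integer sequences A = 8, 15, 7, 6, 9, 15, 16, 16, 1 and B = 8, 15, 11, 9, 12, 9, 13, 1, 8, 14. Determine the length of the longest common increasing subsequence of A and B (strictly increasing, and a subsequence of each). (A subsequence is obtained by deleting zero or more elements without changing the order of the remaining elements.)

A longest common strictly increasing subsequence is 8, 15 (length 2); it appears in order in both A and B, and no longer such subsequence exists.

2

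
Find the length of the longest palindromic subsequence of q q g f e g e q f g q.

Using dp[i][j] = 2 + dp[i+1][j−1] if the ends match, else max(dp[i+1][j], dp[i][j−1]):
dp[1][11] = 9. A witness is qgfegefgq at positions 1,3,4,5,6,7,9,10,11.

9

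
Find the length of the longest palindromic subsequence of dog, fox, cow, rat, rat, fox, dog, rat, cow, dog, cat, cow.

Using dp[i][j] = 2 + dp[i+1][j−1] if the ends match, else max(dp[i+1][j], dp[i][j−1]):
dp[1][12] = 7. A witness is dog cow rat dog rat cow dog at positions 1,3,4,7,8,9,10.

7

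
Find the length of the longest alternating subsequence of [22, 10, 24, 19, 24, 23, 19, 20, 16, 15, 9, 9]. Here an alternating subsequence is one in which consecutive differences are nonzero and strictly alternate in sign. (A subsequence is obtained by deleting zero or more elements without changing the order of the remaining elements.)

A longest alternating subsequence is 22, 10, 24, 19, 24, 19, 20, 16 (positions 1,2,3,4,5,7,8,9); its 7 consecutive differences strictly alternate in sign, and length 8 is optimal.

8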